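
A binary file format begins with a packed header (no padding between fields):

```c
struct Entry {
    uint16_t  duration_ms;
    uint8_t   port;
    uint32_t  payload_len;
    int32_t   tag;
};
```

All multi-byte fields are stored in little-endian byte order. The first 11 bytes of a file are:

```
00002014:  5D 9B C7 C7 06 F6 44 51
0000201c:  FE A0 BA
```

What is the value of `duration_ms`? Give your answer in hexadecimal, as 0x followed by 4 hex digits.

`duration_ms` is the first field, at byte offset 0, occupying 2 bytes.
Bytes at offsets 0..1: 5D 9B.
Little-endian: lowest address holds the least-significant byte.
Reassemble most-significant byte first: 9B 5D → 0x9B5D.

0x9B5D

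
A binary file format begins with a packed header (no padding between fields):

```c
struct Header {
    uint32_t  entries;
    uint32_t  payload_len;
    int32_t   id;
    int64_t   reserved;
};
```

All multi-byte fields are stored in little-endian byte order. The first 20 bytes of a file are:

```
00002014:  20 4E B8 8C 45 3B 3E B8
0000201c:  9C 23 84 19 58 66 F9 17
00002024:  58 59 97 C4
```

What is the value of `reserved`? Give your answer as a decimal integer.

`reserved` follows `entries` (4 B), `payload_len` (4 B), `id` (4 B), so it starts at offset 4 + 4 + 4 = 12 and occupies 8 bytes.
Bytes at offsets 12..19: 58 66 F9 17 58 59 97 C4.
Little-endian: lowest address holds the least-significant byte.
Reassemble most-significant byte first: C4 97 59 58 17 F9 66 58 → 0xC497595817F96658.
Top bit is set, so as a signed 64-bit value this is 0xC497595817F96658 − 2^64 = -4280854685898152360.

-4280854685898152360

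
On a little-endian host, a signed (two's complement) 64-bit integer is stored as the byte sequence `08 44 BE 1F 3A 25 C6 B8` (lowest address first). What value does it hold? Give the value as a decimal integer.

-5132373793771207672

Little-endian: lowest address holds the least-significant byte.
Reassemble most-significant byte first: B8 C6 25 3A 1F BE 44 08 → 0xB8C6253A1FBE4408.
Top bit is set, so as a signed 64-bit value this is 0xB8C6253A1FBE4408 − 2^64 = -5132373793771207672.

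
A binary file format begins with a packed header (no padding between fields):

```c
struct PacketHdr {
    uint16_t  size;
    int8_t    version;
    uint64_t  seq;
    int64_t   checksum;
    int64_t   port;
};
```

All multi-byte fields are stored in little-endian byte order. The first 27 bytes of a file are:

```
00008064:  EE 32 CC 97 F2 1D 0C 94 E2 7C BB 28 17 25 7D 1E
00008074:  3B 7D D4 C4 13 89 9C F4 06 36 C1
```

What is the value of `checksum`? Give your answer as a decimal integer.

-3135284763445356760

`checksum` follows `size` (2 B), `version` (1 B), `seq` (8 B), so it starts at offset 2 + 1 + 8 = 11 and occupies 8 bytes.
Bytes at offsets 11..18: 28 17 25 7D 1E 3B 7D D4.
Little-endian stores the least-significant byte at the lowest address.
Reassemble most-significant byte first: D4 7D 3B 1E 7D 25 17 28 → 0xD47D3B1E7D251728.
Top bit is set, so as a signed 64-bit value this is 0xD47D3B1E7D251728 − 2^64 = -3135284763445356760.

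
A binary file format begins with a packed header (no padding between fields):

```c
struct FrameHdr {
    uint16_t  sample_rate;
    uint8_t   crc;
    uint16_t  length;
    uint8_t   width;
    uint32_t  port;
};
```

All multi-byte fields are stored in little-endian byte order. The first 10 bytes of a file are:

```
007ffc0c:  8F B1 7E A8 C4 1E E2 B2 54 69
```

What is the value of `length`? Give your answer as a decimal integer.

`length` follows `sample_rate` (2 B), `crc` (1 B), so it starts at offset 2 + 1 = 3 and occupies 2 bytes.
Bytes at offsets 3..4: A8 C4.
Little-endian: lowest address holds the least-significant byte.
Reassemble most-significant byte first: C4 A8 → 0xC4A8.
0xC4A8 = 50344.

50344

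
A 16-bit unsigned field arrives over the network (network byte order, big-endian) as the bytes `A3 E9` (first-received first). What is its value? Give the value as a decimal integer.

In big-endian order the high byte comes first in memory.
The bytes are already most-significant first: 0xA3E9.
0xA3E9 = 41961.

41961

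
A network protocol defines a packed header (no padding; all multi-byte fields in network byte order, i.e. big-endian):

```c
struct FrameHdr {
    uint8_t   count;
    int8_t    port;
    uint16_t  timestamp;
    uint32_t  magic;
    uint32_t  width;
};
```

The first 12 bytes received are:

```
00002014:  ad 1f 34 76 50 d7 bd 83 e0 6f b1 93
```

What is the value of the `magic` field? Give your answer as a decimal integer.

1356316035

`magic` follows `count` (1 B), `port` (1 B), `timestamp` (2 B), so it starts at offset 1 + 1 + 2 = 4 and occupies 4 bytes.
Bytes at offsets 4..7: 50 D7 BD 83.
Big-endian stores the most-significant byte at the lowest address.
The bytes are already most-significant first: 0x50D7BD83.
0x50D7BD83 = 1356316035.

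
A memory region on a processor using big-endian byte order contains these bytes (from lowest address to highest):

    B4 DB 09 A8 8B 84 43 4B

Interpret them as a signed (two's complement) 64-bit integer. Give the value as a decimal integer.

-5414723507483032757

Big-endian stores the most-significant byte at the lowest address.
The bytes are already most-significant first: 0xB4DB09A88B84434B.
Top bit is set, so as a signed 64-bit value this is 0xB4DB09A88B84434B − 2^64 = -5414723507483032757.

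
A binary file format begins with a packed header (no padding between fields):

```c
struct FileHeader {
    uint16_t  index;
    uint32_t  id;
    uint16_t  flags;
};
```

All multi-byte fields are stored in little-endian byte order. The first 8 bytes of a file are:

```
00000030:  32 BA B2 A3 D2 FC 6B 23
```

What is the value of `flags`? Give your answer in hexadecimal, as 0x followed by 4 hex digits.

`flags` follows `index` (2 B), `id` (4 B), so it starts at offset 2 + 4 = 6 and occupies 2 bytes.
Bytes at offsets 6..7: 6B 23.
Little-endian stores the least-significant byte at the lowest address.
Reassemble most-significant byte first: 23 6B → 0x236B.

0x236B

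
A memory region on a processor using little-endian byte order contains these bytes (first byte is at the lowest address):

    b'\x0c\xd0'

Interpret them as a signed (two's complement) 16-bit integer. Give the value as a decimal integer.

-12276

Little-endian: lowest address holds the least-significant byte.
Reassemble most-significant byte first: D0 0C → 0xD00C.
Top bit is set, so as a signed 16-bit value this is 0xD00C − 2^16 = -12276.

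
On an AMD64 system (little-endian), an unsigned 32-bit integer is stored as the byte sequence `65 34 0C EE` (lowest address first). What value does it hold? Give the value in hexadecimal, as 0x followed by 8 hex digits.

0xEE0C3465

In little-endian order the low byte comes first in memory.
Reassemble most-significant byte first: EE 0C 34 65 → 0xEE0C3465.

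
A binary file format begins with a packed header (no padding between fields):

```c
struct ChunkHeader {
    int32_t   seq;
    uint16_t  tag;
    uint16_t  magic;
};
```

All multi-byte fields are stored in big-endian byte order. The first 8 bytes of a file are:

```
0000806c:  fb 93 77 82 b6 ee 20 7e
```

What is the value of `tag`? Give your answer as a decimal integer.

46830

`tag` follows `seq` (4 bytes), so it starts at byte offset 4 and occupies 2 bytes.
Bytes at offsets 4..5: B6 EE.
Big-endian stores the most-significant byte at the lowest address.
The bytes are already most-significant first: 0xB6EE.
0xB6EE = 46830.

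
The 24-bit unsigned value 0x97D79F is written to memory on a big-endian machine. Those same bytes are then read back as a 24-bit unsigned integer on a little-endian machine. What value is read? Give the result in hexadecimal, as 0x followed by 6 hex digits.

0x9FD797

Stored big-endian, the bytes at ascending addresses are 97 D7 9F.
Read back as little-endian, the first byte is least significant, giving 0x9FD797.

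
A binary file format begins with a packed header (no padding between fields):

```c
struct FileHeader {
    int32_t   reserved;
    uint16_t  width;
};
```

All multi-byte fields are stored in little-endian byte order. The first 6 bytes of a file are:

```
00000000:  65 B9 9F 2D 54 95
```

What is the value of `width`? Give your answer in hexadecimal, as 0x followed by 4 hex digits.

0x9554

`width` follows `reserved` (4 bytes), so it starts at byte offset 4 and occupies 2 bytes.
Bytes at offsets 4..5: 54 95.
Little-endian stores the least-significant byte at the lowest address.
Reassemble most-significant byte first: 95 54 → 0x9554.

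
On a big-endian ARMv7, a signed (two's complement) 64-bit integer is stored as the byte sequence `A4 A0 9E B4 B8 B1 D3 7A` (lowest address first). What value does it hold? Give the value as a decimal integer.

Big-endian stores the most-significant byte at the lowest address.
The bytes are already most-significant first: 0xA4A09EB4B8B1D37A.
Top bit is set, so as a signed 64-bit value this is 0xA4A09EB4B8B1D37A − 2^64 = -6584088156185701510.

-6584088156185701510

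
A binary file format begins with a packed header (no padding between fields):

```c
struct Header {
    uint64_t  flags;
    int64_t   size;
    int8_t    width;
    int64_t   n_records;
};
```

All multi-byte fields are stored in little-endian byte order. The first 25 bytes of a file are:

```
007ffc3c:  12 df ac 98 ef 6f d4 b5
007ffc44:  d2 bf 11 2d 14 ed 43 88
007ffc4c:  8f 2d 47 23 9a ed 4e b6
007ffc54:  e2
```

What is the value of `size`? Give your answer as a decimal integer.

`size` follows `flags` (8 bytes), so it starts at byte offset 8 and occupies 8 bytes.
Bytes at offsets 8..15: D2 BF 11 2D 14 ED 43 88.
Little-endian stores the least-significant byte at the lowest address.
Reassemble most-significant byte first: 88 43 ED 14 2D 11 BF D2 → 0x8843ED142D11BFD2.
Top bit is set, so as a signed 64-bit value this is 0x8843ED142D11BFD2 − 2^64 = -8627791790200471598.

-8627791790200471598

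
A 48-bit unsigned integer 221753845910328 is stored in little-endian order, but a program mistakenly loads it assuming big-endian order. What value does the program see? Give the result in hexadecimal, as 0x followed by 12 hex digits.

0x388B3617AFC9

221753845910328 in 48-bit hexadecimal is 0xC9AF17368B38.
Stored little-endian, the bytes at ascending addresses are 38 8B 36 17 AF C9.
Read back as big-endian, the last byte is least significant, giving 0x388B3617AFC9.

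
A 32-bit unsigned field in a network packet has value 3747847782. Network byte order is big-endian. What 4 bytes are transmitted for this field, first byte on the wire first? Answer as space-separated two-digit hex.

3747847782 in hexadecimal, padded to 32 bits, is 0xDF639E66.
Split into bytes (most-significant first): DF 63 9E 66.
Big-endian: lowest address holds the most-significant byte.
So the memory order matches the most-significant-first order: DF 63 9E 66.

DF 63 9E 66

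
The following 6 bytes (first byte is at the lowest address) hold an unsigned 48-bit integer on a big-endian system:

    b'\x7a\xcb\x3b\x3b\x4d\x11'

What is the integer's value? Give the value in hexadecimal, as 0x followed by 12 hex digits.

0x7ACB3B3B4D11

In big-endian order the high byte comes first in memory.
The bytes are already most-significant first: 0x7ACB3B3B4D11.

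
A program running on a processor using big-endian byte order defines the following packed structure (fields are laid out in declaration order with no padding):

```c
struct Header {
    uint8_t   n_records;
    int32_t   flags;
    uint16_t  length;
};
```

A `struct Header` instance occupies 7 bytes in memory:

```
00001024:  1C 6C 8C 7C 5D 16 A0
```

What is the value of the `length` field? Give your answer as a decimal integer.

5792

`length` follows `n_records` (1 B), `flags` (4 B), so it starts at offset 1 + 4 = 5 and occupies 2 bytes.
Bytes at offsets 5..6: 16 A0.
In big-endian order the high byte comes first in memory.
The bytes are already most-significant first: 0x16A0.
0x16A0 = 5792.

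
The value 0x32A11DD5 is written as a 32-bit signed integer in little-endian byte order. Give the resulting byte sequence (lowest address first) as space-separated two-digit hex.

D5 1D A1 32

Split into bytes (most-significant first): 32 A1 1D D5.
Little-endian: lowest address holds the least-significant byte.
So at ascending addresses the bytes are D5 1D A1 32.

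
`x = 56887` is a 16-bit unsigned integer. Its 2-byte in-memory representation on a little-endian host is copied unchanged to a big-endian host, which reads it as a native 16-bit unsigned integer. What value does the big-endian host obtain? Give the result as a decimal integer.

56887 in 16-bit hexadecimal is 0xDE37.
Stored little-endian, the bytes at ascending addresses are 37 DE.
Read back as big-endian, the last byte is least significant, giving 0x37DE.
0x37DE = 14302.

14302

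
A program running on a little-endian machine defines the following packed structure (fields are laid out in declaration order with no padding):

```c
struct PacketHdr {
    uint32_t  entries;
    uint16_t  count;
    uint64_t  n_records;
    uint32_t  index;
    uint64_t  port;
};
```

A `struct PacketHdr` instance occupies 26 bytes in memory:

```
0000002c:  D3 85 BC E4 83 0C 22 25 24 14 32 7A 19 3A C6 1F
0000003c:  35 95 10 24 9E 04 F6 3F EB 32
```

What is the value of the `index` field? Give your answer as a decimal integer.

`index` follows `entries` (4 B), `count` (2 B), `n_records` (8 B), so it starts at offset 4 + 2 + 8 = 14 and occupies 4 bytes.
Bytes at offsets 14..17: C6 1F 35 95.
Little-endian: lowest address holds the least-significant byte.
Reassemble most-significant byte first: 95 35 1F C6 → 0x95351FC6.
0x95351FC6 = 2503286726.

2503286726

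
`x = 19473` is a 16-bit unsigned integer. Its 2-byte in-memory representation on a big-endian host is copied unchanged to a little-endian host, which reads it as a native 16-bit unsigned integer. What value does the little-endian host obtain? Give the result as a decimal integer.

4428

19473 in 16-bit hexadecimal is 0x4C11.
Stored big-endian, the bytes at ascending addresses are 4C 11.
Read back as little-endian, the first byte is least significant, giving 0x114C.
0x114C = 4428.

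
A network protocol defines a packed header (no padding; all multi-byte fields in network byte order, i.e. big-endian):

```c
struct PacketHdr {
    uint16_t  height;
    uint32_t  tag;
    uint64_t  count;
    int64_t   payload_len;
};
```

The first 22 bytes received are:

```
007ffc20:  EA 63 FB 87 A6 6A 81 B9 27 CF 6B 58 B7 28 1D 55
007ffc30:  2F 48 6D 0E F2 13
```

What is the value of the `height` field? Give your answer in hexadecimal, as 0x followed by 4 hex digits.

0xEA63

`height` is the first field, at byte offset 0, occupying 2 bytes.
Bytes at offsets 0..1: EA 63.
Big-endian stores the most-significant byte at the lowest address.
The bytes are already most-significant first: 0xEA63.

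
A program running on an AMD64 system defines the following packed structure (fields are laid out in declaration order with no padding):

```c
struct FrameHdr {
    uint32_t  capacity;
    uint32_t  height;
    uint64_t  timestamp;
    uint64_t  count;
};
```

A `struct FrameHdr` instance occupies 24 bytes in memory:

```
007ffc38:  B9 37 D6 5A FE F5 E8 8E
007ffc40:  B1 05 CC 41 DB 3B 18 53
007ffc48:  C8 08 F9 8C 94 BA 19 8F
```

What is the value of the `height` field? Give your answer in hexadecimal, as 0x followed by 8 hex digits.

0x8EE8F5FE

`height` follows `capacity` (4 bytes), so it starts at byte offset 4 and occupies 4 bytes.
Bytes at offsets 4..7: FE F5 E8 8E.
In little-endian order the low byte comes first in memory.
Reassemble most-significant byte first: 8E E8 F5 FE → 0x8EE8F5FE.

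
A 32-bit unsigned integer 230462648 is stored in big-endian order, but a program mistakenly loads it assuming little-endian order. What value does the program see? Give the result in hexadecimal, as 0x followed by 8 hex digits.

230462648 in 32-bit hexadecimal is 0x0DBC94B8.
Stored big-endian, the bytes at ascending addresses are 0D BC 94 B8.
Read back as little-endian, the first byte is least significant, giving 0xB894BC0D.

0xB894BC0D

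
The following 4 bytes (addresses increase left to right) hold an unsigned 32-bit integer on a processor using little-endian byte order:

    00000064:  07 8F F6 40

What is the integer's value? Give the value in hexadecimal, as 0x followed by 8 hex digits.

Little-endian stores the least-significant byte at the lowest address.
Reassemble most-significant byte first: 40 F6 8F 07 → 0x40F68F07.

0x40F68F07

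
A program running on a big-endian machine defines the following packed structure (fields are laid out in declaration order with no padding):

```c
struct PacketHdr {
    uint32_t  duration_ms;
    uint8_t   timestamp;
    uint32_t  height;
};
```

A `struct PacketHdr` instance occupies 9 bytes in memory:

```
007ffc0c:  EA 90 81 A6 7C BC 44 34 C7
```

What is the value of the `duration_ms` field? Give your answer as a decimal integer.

3935338918

`duration_ms` is the first field, at byte offset 0, occupying 4 bytes.
Bytes at offsets 0..3: EA 90 81 A6.
Big-endian stores the most-significant byte at the lowest address.
The bytes are already most-significant first: 0xEA9081A6.
0xEA9081A6 = 3935338918.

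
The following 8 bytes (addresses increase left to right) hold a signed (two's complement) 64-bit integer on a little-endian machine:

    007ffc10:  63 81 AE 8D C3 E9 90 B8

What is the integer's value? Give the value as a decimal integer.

-5147357347979558557

Little-endian: lowest address holds the least-significant byte.
Reassemble most-significant byte first: B8 90 E9 C3 8D AE 81 63 → 0xB890E9C38DAE8163.
Top bit is set, so as a signed 64-bit value this is 0xB890E9C38DAE8163 − 2^64 = -5147357347979558557.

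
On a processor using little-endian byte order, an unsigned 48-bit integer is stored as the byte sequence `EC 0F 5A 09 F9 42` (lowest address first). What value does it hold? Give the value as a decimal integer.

73637371187180

Little-endian stores the least-significant byte at the lowest address.
Reassemble most-significant byte first: 42 F9 09 5A 0F EC → 0x42F9095A0FEC.
0x42F9095A0FEC = 73637371187180.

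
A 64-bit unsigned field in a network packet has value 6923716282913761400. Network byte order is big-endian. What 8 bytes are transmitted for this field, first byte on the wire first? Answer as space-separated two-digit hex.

60 15 FB 46 A0 A9 A8 78

6923716282913761400 in hexadecimal, padded to 64 bits, is 0x6015FB46A0A9A878.
Split into bytes (most-significant first): 60 15 FB 46 A0 A9 A8 78.
Big-endian: lowest address holds the most-significant byte.
So the memory order matches the most-significant-first order: 60 15 FB 46 A0 A9 A8 78.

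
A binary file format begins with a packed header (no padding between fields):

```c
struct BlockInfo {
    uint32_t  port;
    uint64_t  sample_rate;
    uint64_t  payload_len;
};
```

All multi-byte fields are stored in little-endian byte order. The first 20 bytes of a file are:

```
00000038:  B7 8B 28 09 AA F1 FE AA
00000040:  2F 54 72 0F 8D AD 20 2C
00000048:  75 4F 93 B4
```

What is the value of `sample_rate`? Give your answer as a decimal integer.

1113044621622964650

`sample_rate` follows `port` (4 bytes), so it starts at byte offset 4 and occupies 8 bytes.
Bytes at offsets 4..11: AA F1 FE AA 2F 54 72 0F.
In little-endian order the low byte comes first in memory.
Reassemble most-significant byte first: 0F 72 54 2F AA FE F1 AA → 0x0F72542FAAFEF1AA.
0x0F72542FAAFEF1AA = 1113044621622964650.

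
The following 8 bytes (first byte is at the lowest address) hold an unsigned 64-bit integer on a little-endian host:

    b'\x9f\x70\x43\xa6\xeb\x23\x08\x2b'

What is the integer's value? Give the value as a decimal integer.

Little-endian: lowest address holds the least-significant byte.
Reassemble most-significant byte first: 2B 08 23 EB A6 43 70 9F → 0x2B0823EBA643709F.
0x2B0823EBA643709F = 3100767838458310815.

3100767838458310815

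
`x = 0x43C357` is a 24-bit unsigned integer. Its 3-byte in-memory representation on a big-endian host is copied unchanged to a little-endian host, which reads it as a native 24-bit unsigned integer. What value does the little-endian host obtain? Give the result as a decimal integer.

5751619

Stored big-endian, the bytes at ascending addresses are 43 C3 57.
Read back as little-endian, the first byte is least significant, giving 0x57C343.
0x57C343 = 5751619.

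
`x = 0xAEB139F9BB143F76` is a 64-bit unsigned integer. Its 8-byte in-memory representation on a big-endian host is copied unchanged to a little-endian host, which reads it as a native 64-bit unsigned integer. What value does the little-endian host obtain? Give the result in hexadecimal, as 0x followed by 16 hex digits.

0x763F14BBF939B1AE

Stored big-endian, the bytes at ascending addresses are AE B1 39 F9 BB 14 3F 76.
Read back as little-endian, the first byte is least significant, giving 0x763F14BBF939B1AE.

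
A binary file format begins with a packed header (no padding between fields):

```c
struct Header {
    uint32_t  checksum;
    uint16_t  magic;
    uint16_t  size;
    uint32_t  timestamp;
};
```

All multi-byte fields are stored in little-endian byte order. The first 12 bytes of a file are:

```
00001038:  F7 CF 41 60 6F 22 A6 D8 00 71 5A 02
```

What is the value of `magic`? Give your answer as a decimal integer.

`magic` follows `checksum` (4 bytes), so it starts at byte offset 4 and occupies 2 bytes.
Bytes at offsets 4..5: 6F 22.
In little-endian order the low byte comes first in memory.
Reassemble most-significant byte first: 22 6F → 0x226F.
0x226F = 8815.

8815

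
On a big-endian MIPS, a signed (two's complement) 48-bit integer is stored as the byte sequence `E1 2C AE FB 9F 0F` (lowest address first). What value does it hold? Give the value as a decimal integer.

In big-endian order the high byte comes first in memory.
The bytes are already most-significant first: 0xE12CAEFB9F0F.
Top bit is set, so as a signed 48-bit value this is 0xE12CAEFB9F0F − 2^48 = -33892946174193.

-33892946174193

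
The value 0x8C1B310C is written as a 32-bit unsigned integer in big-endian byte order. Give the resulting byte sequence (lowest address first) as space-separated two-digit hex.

8C 1B 31 0C

Split into bytes (most-significant first): 8C 1B 31 0C.
In big-endian order the high byte comes first in memory.
So the memory order matches the most-significant-first order: 8C 1B 31 0C.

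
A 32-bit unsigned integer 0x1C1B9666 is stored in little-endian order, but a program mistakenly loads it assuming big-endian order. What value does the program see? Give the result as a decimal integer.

Stored little-endian, the bytes at ascending addresses are 66 96 1B 1C.
Read back as big-endian, the last byte is least significant, giving 0x66961B1C.
0x66961B1C = 1721113372.

1721113372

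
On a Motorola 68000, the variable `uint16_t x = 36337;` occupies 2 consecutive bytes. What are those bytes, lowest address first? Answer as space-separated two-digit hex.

8D F1

36337 in hexadecimal, padded to 16 bits, is 0x8DF1.
Split into bytes (most-significant first): 8D F1.
Big-endian: lowest address holds the most-significant byte.
So the memory order matches the most-significant-first order: 8D F1.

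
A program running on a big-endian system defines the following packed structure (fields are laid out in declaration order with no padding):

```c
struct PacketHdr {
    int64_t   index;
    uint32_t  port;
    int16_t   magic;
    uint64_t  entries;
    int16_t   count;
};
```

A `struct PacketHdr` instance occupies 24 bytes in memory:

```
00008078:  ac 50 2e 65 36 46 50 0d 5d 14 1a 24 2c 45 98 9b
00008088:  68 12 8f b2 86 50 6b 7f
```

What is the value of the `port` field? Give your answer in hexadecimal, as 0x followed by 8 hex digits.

0x5D141A24

`port` follows `index` (8 bytes), so it starts at byte offset 8 and occupies 4 bytes.
Bytes at offsets 8..11: 5D 14 1A 24.
In big-endian order the high byte comes first in memory.
The bytes are already most-significant first: 0x5D141A24.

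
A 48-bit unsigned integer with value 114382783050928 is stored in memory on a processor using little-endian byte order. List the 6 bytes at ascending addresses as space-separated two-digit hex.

114382783050928 in hexadecimal, padded to 48 bits, is 0x6807D126F4B0.
Split into bytes (most-significant first): 68 07 D1 26 F4 B0.
In little-endian order the low byte comes first in memory.
So at ascending addresses the bytes are B0 F4 26 D1 07 68.

B0 F4 26 D1 07 68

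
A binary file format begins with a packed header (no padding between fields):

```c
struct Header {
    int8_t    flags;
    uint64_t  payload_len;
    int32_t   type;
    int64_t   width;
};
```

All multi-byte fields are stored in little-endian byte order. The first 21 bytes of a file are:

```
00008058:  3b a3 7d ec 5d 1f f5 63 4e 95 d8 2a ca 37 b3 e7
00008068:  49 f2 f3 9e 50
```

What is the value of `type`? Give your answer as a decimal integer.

`type` follows `flags` (1 B), `payload_len` (8 B), so it starts at offset 1 + 8 = 9 and occupies 4 bytes.
Bytes at offsets 9..12: 95 D8 2A CA.
In little-endian order the low byte comes first in memory.
Reassemble most-significant byte first: CA 2A D8 95 → 0xCA2AD895.
Top bit is set, so as a signed 32-bit value this is 0xCA2AD895 − 2^32 = -903161707.

-903161707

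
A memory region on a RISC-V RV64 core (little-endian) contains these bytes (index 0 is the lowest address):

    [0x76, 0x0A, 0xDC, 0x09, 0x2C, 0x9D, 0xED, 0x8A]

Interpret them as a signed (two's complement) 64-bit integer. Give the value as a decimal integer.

In little-endian order the low byte comes first in memory.
Reassemble most-significant byte first: 8A ED 9D 2C 09 DC 0A 76 → 0x8AED9D2C09DC0A76.
Top bit is set, so as a signed 64-bit value this is 0x8AED9D2C09DC0A76 − 2^64 = -8435913714525533578.

-8435913714525533578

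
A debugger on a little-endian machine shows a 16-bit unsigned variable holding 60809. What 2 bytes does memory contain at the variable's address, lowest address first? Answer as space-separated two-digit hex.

60809 in hexadecimal, padded to 16 bits, is 0xED89.
Split into bytes (most-significant first): ED 89.
In little-endian order the low byte comes first in memory.
So at ascending addresses the bytes are 89 ED.

89 ED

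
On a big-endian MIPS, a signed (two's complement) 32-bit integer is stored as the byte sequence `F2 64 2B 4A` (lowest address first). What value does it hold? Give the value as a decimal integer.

Big-endian: lowest address holds the most-significant byte.
The bytes are already most-significant first: 0xF2642B4A.
Top bit is set, so as a signed 32-bit value this is 0xF2642B4A − 2^32 = -228316342.

-228316342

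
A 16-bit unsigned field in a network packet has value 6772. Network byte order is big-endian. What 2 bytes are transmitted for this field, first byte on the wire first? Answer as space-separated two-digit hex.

6772 in hexadecimal, padded to 16 bits, is 0x1A74.
Split into bytes (most-significant first): 1A 74.
In big-endian order the high byte comes first in memory.
So the memory order matches the most-significant-first order: 1A 74.

1A 74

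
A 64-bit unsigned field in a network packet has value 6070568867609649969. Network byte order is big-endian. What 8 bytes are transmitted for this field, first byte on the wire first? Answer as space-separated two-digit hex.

54 3E FE 38 CA 6B 23 31

6070568867609649969 in hexadecimal, padded to 64 bits, is 0x543EFE38CA6B2331.
Split into bytes (most-significant first): 54 3E FE 38 CA 6B 23 31.
In big-endian order the high byte comes first in memory.
So the memory order matches the most-significant-first order: 54 3E FE 38 CA 6B 23 31.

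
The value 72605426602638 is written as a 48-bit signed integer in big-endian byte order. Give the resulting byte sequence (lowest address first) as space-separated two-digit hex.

72605426602638 in hexadecimal, padded to 48 bits, is 0x4208C4A9528E.
Split into bytes (most-significant first): 42 08 C4 A9 52 8E.
Big-endian: lowest address holds the most-significant byte.
So the memory order matches the most-significant-first order: 42 08 C4 A9 52 8E.

42 08 C4 A9 52 8E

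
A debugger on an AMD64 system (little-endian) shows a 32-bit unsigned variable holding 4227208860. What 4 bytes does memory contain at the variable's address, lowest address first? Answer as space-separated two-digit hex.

9C 16 F6 FB

4227208860 in hexadecimal, padded to 32 bits, is 0xFBF6169C.
Split into bytes (most-significant first): FB F6 16 9C.
Little-endian stores the least-significant byte at the lowest address.
So at ascending addresses the bytes are 9C 16 F6 FB.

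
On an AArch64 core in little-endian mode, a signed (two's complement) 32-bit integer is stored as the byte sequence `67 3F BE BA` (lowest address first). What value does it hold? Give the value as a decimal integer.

-1161937049

Little-endian stores the least-significant byte at the lowest address.
Reassemble most-significant byte first: BA BE 3F 67 → 0xBABE3F67.
Top bit is set, so as a signed 32-bit value this is 0xBABE3F67 − 2^32 = -1161937049.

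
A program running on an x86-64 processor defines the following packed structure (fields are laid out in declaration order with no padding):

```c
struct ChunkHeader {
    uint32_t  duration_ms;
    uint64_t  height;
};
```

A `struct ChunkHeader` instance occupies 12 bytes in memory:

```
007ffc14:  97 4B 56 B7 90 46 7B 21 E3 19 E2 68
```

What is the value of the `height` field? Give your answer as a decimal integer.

7557631587991111312

`height` follows `duration_ms` (4 bytes), so it starts at byte offset 4 and occupies 8 bytes.
Bytes at offsets 4..11: 90 46 7B 21 E3 19 E2 68.
Little-endian: lowest address holds the least-significant byte.
Reassemble most-significant byte first: 68 E2 19 E3 21 7B 46 90 → 0x68E219E3217B4690.
0x68E219E3217B4690 = 7557631587991111312.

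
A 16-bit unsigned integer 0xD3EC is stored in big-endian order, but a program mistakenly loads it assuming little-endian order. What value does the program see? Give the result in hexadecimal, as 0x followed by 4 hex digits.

Stored big-endian, the bytes at ascending addresses are D3 EC.
Read back as little-endian, the first byte is least significant, giving 0xECD3.

0xECD3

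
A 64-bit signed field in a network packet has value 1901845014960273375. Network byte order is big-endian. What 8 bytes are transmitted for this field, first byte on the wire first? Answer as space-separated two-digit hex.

1901845014960273375 in hexadecimal, padded to 64 bits, is 0x1A64B5F6F68DF7DF.
Split into bytes (most-significant first): 1A 64 B5 F6 F6 8D F7 DF.
Big-endian: lowest address holds the most-significant byte.
So the memory order matches the most-significant-first order: 1A 64 B5 F6 F6 8D F7 DF.

1A 64 B5 F6 F6 8D F7 DF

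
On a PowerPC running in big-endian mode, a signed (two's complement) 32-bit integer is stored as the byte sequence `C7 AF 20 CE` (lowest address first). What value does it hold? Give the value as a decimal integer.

-944824114

Big-endian stores the most-significant byte at the lowest address.
The bytes are already most-significant first: 0xC7AF20CE.
Top bit is set, so as a signed 32-bit value this is 0xC7AF20CE − 2^32 = -944824114.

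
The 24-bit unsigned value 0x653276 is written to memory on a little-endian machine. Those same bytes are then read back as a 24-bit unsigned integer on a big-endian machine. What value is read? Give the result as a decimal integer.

7746149

Stored little-endian, the bytes at ascending addresses are 76 32 65.
Read back as big-endian, the last byte is least significant, giving 0x763265.
0x763265 = 7746149.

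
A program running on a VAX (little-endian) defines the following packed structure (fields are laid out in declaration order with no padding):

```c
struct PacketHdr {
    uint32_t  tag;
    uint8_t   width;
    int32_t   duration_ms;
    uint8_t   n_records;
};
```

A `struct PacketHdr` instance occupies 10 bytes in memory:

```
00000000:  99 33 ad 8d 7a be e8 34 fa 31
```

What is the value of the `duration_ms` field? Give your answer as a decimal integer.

`duration_ms` follows `tag` (4 B), `width` (1 B), so it starts at offset 4 + 1 = 5 and occupies 4 bytes.
Bytes at offsets 5..8: BE E8 34 FA.
Little-endian stores the least-significant byte at the lowest address.
Reassemble most-significant byte first: FA 34 E8 BE → 0xFA34E8BE.
Top bit is set, so as a signed 32-bit value this is 0xFA34E8BE − 2^32 = -97195842.

-97195842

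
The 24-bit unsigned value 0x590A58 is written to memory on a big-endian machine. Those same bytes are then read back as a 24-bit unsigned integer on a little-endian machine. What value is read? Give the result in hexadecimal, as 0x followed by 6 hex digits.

0x580A59

Stored big-endian, the bytes at ascending addresses are 59 0A 58.
Read back as little-endian, the first byte is least significant, giving 0x580A59.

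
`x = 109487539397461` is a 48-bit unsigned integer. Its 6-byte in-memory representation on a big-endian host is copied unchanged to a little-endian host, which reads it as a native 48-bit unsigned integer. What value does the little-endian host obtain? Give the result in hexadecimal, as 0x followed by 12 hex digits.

109487539397461 in 48-bit hexadecimal is 0x63940DE4A355.
Stored big-endian, the bytes at ascending addresses are 63 94 0D E4 A3 55.
Read back as little-endian, the first byte is least significant, giving 0x55A3E40D9463.

0x55A3E40D9463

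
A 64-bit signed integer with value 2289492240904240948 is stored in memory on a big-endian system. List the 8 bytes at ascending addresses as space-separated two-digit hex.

1F C5 E9 10 17 1C 3F 34

2289492240904240948 in hexadecimal, padded to 64 bits, is 0x1FC5E910171C3F34.
Split into bytes (most-significant first): 1F C5 E9 10 17 1C 3F 34.
In big-endian order the high byte comes first in memory.
So the memory order matches the most-significant-first order: 1F C5 E9 10 17 1C 3F 34.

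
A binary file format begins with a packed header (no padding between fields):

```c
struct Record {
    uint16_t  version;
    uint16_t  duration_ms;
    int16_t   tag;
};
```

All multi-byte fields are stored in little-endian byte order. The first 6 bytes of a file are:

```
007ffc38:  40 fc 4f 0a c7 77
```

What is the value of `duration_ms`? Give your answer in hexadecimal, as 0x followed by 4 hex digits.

`duration_ms` follows `version` (2 bytes), so it starts at byte offset 2 and occupies 2 bytes.
Bytes at offsets 2..3: 4F 0A.
Little-endian: lowest address holds the least-significant byte.
Reassemble most-significant byte first: 0A 4F → 0x0A4F.

0x0A4F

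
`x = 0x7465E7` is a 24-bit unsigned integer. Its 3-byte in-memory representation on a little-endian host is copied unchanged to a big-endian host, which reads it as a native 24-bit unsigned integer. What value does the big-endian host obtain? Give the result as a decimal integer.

15164788

Stored little-endian, the bytes at ascending addresses are E7 65 74.
Read back as big-endian, the last byte is least significant, giving 0xE76574.
0xE76574 = 15164788.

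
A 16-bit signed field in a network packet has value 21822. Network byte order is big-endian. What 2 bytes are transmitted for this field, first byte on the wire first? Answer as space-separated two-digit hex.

55 3E

21822 in hexadecimal, padded to 16 bits, is 0x553E.
Split into bytes (most-significant first): 55 3E.
Big-endian stores the most-significant byte at the lowest address.
So the memory order matches the most-significant-first order: 55 3E.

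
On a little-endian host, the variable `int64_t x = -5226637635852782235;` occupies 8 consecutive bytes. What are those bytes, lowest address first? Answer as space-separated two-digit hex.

65 B5 4E 19 C3 40 77 B7

Two's complement of -5226637635852782235 in 64 bits: 5226637635852782235 = 0x4888BF3CE6B14A9B; invert → 0xB77740C3194EB564; add 1 → 0xB77740C3194EB565.
Split into bytes (most-significant first): B7 77 40 C3 19 4E B5 65.
Little-endian: lowest address holds the least-significant byte.
So at ascending addresses the bytes are 65 B5 4E 19 C3 40 77 B7.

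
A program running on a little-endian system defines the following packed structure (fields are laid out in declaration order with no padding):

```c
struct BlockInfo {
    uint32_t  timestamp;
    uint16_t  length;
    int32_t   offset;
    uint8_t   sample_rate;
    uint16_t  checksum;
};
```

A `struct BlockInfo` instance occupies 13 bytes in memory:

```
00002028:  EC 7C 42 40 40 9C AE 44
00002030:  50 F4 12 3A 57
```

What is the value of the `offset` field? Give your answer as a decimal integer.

-196066130

`offset` follows `timestamp` (4 B), `length` (2 B), so it starts at offset 4 + 2 = 6 and occupies 4 bytes.
Bytes at offsets 6..9: AE 44 50 F4.
Little-endian stores the least-significant byte at the lowest address.
Reassemble most-significant byte first: F4 50 44 AE → 0xF45044AE.
Top bit is set, so as a signed 32-bit value this is 0xF45044AE − 2^32 = -196066130.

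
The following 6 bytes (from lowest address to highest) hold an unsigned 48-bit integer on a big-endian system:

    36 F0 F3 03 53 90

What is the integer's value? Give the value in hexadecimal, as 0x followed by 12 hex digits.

0x36F0F3035390

Big-endian stores the most-significant byte at the lowest address.
The bytes are already most-significant first: 0x36F0F3035390.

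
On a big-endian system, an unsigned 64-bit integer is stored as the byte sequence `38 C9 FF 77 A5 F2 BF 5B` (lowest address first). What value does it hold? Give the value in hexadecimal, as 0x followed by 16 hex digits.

Big-endian stores the most-significant byte at the lowest address.
The bytes are already most-significant first: 0x38C9FF77A5F2BF5B.

0x38C9FF77A5F2BF5B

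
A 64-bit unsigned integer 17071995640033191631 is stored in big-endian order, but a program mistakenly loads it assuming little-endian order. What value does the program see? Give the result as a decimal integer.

17071995640033191631 in 64-bit hexadecimal is 0xECEBE995533226CF.
Stored big-endian, the bytes at ascending addresses are EC EB E9 95 53 32 26 CF.
Read back as little-endian, the first byte is least significant, giving 0xCF26325395E9EBEC.
0xCF26325395E9EBEC = 14926673349544897516.

14926673349544897516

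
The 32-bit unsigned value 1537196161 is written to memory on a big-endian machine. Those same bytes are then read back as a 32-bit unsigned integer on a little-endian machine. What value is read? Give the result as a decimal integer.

1537196161 in 32-bit hexadecimal is 0x5B9FC081.
Stored big-endian, the bytes at ascending addresses are 5B 9F C0 81.
Read back as little-endian, the first byte is least significant, giving 0x81C09F5B.
0x81C09F5B = 2176884571.

2176884571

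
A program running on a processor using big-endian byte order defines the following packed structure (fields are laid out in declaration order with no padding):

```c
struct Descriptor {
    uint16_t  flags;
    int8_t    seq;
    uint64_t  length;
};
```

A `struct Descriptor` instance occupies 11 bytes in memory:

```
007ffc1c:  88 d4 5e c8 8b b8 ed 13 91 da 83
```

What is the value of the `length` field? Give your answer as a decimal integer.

`length` follows `flags` (2 B), `seq` (1 B), so it starts at offset 2 + 1 = 3 and occupies 8 bytes.
Bytes at offsets 3..10: C8 8B B8 ED 13 91 DA 83.
Big-endian: lowest address holds the most-significant byte.
The bytes are already most-significant first: 0xC88BB8ED1391DA83.
0xC88BB8ED1391DA83 = 14450847157723454083.

14450847157723454083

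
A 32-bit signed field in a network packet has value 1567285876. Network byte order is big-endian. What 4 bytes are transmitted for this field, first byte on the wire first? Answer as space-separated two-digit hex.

1567285876 in hexadecimal, padded to 32 bits, is 0x5D6AE274.
Split into bytes (most-significant first): 5D 6A E2 74.
Big-endian: lowest address holds the most-significant byte.
So the memory order matches the most-significant-first order: 5D 6A E2 74.

5D 6A E2 74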